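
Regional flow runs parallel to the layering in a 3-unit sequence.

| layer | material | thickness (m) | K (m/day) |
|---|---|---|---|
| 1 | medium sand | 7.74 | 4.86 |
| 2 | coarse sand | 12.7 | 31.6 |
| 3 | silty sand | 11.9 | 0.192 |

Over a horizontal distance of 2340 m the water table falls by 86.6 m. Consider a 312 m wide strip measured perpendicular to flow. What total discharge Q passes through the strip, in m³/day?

Flow is parallel to layering, so each bed carries its own Darcy discharge and the transmissivities add.
Σ(K_i·b_i) = 4.86×7.74 + 31.6×12.7 + 0.192×11.9 = 441.2 m²/day.
Hydraulic gradient i = Δh / L = 86.6 / 2340 = 0.03701.
Q = Σ(K_i·b_i) · W · i = 441.2 × 312 × 0.03701 = 5095 m³/day.

5090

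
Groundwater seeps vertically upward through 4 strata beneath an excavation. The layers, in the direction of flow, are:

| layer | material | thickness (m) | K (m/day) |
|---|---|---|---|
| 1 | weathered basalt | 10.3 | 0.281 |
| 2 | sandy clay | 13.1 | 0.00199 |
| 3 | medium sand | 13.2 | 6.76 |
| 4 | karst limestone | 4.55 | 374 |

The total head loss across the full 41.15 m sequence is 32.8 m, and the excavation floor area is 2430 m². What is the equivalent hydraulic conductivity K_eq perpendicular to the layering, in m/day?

Flow is perpendicular to layering, so the layers act in series and the equivalent K is the thickness-weighted harmonic mean.
Total thickness L = 10.3 + 13.1 + 13.2 + 4.55 = 41.15 m.
Σ(b_i/K_i) = 10.3/0.281 + 13.1/0.00199 + 13.2/6.76 + 4.55/374 = 6622 d.
K_eq = L / Σ(b_i/K_i) = 41.15 / 6622 = 0.006215 m/day.

0.00621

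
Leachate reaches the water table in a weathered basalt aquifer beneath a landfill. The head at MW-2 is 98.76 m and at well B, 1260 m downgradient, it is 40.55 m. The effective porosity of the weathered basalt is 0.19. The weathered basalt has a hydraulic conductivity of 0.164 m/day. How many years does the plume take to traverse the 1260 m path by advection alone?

Hydraulic gradient i = (98.76 − 40.55) / 1260 = 58.21 / 1260 = 0.04620.
Darcy flux q = K · i = 0.1640 × 0.04620 = 0.007577 m/day.
Seepage velocity v = q / n_e = 0.007577 / 0.19 = 0.03988 m/day.
Travel time t = L / v = 1260 / 0.03988 = 31598 days = 86.51 years.

86.5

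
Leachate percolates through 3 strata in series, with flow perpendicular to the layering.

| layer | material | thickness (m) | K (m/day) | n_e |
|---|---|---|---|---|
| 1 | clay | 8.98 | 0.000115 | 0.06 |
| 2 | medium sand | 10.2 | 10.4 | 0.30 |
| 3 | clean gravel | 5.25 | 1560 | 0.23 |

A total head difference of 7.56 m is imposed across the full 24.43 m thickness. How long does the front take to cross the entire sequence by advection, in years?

With flow normal to the layers, continuity requires the same specific discharge q through every layer.
Σ(b_i/K_i) = 8.98/0.000115 + 10.2/10.4 + 5.25/1560 = 78088 d.
q = Δh / Σ(b_i/K_i) = 7.56 / 78088 = 9.681e-05 m/day.
In each layer the seepage velocity is v_i = q/n_i, so the layer transit time is t_i = b_i·n_i / q:
  layer 1 (clay): t_1 = 8.98 × 0.06 / 9.681e-05 = 5565 d
  layer 2 (medium sand): t_2 = 10.2 × 0.30 / 9.681e-05 = 31607 d
  layer 3 (clean gravel): t_3 = 5.25 × 0.23 / 9.681e-05 = 12472 d
Total t = Σ t_i = 49645 days = 135.9 years.

136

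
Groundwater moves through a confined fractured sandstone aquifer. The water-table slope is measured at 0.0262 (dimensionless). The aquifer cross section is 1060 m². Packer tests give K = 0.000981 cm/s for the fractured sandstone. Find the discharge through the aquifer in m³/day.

23.5

Convert K: 0.000981 cm/s × 864 = 0.8476 m/day.
Hydraulic gradient i = 0.0262.
Darcy's law: Q = K · A · i = 0.8476 × 1060 × 0.02620 = 23.54 m³/day.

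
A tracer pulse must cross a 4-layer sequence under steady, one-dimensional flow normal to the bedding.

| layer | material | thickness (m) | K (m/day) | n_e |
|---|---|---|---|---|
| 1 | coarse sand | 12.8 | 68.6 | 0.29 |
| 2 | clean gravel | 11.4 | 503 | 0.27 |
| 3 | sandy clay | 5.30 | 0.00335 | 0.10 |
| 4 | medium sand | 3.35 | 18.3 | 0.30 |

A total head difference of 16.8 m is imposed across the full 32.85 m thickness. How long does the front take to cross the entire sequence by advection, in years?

With flow normal to the layers, continuity requires the same specific discharge q through every layer.
Σ(b_i/K_i) = 12.8/68.6 + 11.4/503 + 5.30/0.00335 + 3.35/18.3 = 1582 d.
q = Δh / Σ(b_i/K_i) = 16.8 / 1582 = 0.01062 m/day.
In each layer the seepage velocity is v_i = q/n_i, so the layer transit time is t_i = b_i·n_i / q:
  layer 1 (coarse sand): t_1 = 12.8 × 0.29 / 0.01062 = 349.7 d
  layer 2 (clean gravel): t_2 = 11.4 × 0.27 / 0.01062 = 289.9 d
  layer 3 (sandy clay): t_3 = 5.30 × 0.10 / 0.01062 = 49.92 d
  layer 4 (medium sand): t_4 = 3.35 × 0.30 / 0.01062 = 94.67 d
Total t = Σ t_i = 784.2 days = 2.147 years.

2.15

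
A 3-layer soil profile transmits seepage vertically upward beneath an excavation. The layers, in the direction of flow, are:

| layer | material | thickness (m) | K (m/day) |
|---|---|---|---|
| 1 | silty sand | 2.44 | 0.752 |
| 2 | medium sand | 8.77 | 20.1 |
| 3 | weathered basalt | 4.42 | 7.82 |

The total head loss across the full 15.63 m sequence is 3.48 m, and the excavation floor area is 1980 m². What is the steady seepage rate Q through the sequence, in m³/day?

Flow is perpendicular to layering, so the layers act in series and the equivalent K is the thickness-weighted harmonic mean.
Total thickness L = 2.44 + 8.77 + 4.42 = 15.63 m.
Σ(b_i/K_i) = 2.44/0.752 + 8.77/20.1 + 4.42/7.82 = 4.246 d.
K_eq = L / Σ(b_i/K_i) = 15.63 / 4.246 = 3.681 m/day.
Q = K_eq · A · (Δh/L) = 3.681 × 1980 × (3.48/15.63) = 1623 m³/day.

1620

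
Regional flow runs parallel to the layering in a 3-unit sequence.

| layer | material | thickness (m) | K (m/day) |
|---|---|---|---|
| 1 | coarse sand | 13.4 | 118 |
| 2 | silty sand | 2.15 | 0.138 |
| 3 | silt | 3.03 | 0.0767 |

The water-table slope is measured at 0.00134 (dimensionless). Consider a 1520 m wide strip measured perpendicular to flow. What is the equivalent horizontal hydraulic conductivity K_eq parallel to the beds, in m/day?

Flow is parallel to layering, so each bed carries its own Darcy discharge and the transmissivities add.
Σ(K_i·b_i) = 118×13.4 + 0.138×2.15 + 0.0767×3.03 = 1582 m²/day.
Total thickness b = 18.58 m, so K_eq = Σ(K_i·b_i)/b = 85.13 m/day.

85.1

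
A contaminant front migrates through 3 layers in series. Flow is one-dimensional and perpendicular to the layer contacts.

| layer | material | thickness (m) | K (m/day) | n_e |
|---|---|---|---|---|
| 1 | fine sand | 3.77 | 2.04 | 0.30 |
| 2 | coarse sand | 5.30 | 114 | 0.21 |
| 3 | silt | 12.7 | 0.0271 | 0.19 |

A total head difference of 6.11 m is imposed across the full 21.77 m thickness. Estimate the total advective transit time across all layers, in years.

0.982

With flow normal to the layers, continuity requires the same specific discharge q through every layer.
Σ(b_i/K_i) = 3.77/2.04 + 5.30/114 + 12.7/0.0271 = 470.5 d.
q = Δh / Σ(b_i/K_i) = 6.11 / 470.5 = 0.01299 m/day.
In each layer the seepage velocity is v_i = q/n_i, so the layer transit time is t_i = b_i·n_i / q:
  layer 1 (fine sand): t_1 = 3.77 × 0.30 / 0.01299 = 87.10 d
  layer 2 (coarse sand): t_2 = 5.30 × 0.21 / 0.01299 = 85.71 d
  layer 3 (silt): t_3 = 12.7 × 0.19 / 0.01299 = 185.8 d
Total t = Σ t_i = 358.6 days = 0.9819 years.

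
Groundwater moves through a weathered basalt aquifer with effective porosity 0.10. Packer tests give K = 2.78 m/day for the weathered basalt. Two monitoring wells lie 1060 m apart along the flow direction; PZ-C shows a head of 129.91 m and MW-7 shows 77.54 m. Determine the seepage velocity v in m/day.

Hydraulic gradient i = (129.91 − 77.54) / 1060 = 52.37 / 1060 = 0.04941.
Darcy flux q = K · i = 2.780 × 0.04941 = 0.1373 m/day.
Seepage velocity v = q / n_e = 0.1373 / 0.10 = 1.373 m/day.

1.37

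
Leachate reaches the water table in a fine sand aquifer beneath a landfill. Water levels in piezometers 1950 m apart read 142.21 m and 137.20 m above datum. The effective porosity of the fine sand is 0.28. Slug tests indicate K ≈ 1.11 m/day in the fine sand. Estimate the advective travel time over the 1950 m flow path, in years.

524

Hydraulic gradient i = (142.21 − 137.20) / 1950 = 5.01 / 1950 = 0.002569.
Darcy flux q = K · i = 1.110 × 0.002569 = 0.002852 m/day.
Seepage velocity v = q / n_e = 0.002852 / 0.28 = 0.01019 m/day.
Travel time t = L / v = 1950 / 0.01019 = 1.915e+05 days = 524.2 years.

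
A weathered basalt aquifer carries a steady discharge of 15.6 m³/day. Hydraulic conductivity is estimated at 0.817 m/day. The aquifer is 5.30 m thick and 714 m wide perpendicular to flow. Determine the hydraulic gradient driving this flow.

Cross-sectional area A = 714 × 5.30 = 3784 m².
From Q = K·A·i, i = Q / (K·A) = 15.6 / (0.8170 × 3784) = 0.005046.

0.00505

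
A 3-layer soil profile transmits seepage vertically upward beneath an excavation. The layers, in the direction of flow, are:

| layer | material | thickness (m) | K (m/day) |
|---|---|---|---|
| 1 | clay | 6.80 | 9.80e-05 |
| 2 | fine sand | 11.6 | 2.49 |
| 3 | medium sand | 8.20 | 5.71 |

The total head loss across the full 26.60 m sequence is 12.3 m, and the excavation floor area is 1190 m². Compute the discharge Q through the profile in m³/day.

Flow is perpendicular to layering, so the layers act in series and the equivalent K is the thickness-weighted harmonic mean.
Total thickness L = 6.80 + 11.6 + 8.20 = 26.60 m.
Σ(b_i/K_i) = 6.80/9.80e-05 + 11.6/2.49 + 8.20/5.71 = 69394 d.
K_eq = L / Σ(b_i/K_i) = 26.60 / 69394 = 0.0003833 m/day.
Q = K_eq · A · (Δh/L) = 0.0003833 × 1190 × (12.3/26.60) = 0.2109 m³/day.

0.211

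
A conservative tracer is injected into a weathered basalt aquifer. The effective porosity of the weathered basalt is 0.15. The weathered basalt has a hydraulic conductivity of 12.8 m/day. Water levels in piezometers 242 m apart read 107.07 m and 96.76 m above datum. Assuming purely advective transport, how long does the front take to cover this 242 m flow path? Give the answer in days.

66.6

Hydraulic gradient i = (107.07 − 96.76) / 242 = 10.31 / 242 = 0.04260.
Darcy flux q = K · i = 12.80 × 0.04260 = 0.5453 m/day.
Seepage velocity v = q / n_e = 0.5453 / 0.15 = 3.635 m/day.
Travel time t = L / v = 242 / 3.635 = 66.57 days.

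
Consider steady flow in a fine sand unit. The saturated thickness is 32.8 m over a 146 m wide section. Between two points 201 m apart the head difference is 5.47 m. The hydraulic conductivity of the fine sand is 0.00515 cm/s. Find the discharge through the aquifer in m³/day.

580

Convert K: 0.00515 cm/s × 864 = 4.450 m/day.
Cross-sectional area A = 146 × 32.8 = 4789 m².
Hydraulic gradient i = Δh / L = 5.47 / 201 = 0.02721.
Darcy's law: Q = K · A · i = 4.450 × 4789 × 0.02721 = 579.9 m³/day.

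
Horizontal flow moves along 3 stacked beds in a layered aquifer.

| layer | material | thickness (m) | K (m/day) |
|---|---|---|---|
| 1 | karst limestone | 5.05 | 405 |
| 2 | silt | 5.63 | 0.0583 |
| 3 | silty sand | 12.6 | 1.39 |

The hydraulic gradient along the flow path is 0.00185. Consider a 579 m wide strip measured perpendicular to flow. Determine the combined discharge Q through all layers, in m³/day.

2210

Flow is parallel to layering, so each bed carries its own Darcy discharge and the transmissivities add.
Σ(K_i·b_i) = 405×5.05 + 0.0583×5.63 + 1.39×12.6 = 2063 m²/day.
Hydraulic gradient i = 0.00185.
Q = Σ(K_i·b_i) · W · i = 2063 × 579 × 0.001850 = 2210 m³/day.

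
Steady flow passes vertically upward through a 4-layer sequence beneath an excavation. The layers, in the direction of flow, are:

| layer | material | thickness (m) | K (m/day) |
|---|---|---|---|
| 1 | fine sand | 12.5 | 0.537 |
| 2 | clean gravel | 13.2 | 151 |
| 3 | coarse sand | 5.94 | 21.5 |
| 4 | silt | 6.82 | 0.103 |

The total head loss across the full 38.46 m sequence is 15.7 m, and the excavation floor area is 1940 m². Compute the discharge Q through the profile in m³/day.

Flow is perpendicular to layering, so the layers act in series and the equivalent K is the thickness-weighted harmonic mean.
Total thickness L = 12.5 + 13.2 + 5.94 + 6.82 = 38.46 m.
Σ(b_i/K_i) = 12.5/0.537 + 13.2/151 + 5.94/21.5 + 6.82/0.103 = 89.85 d.
K_eq = L / Σ(b_i/K_i) = 38.46 / 89.85 = 0.4280 m/day.
Q = K_eq · A · (Δh/L) = 0.4280 × 1940 × (15.7/38.46) = 339.0 m³/day.

339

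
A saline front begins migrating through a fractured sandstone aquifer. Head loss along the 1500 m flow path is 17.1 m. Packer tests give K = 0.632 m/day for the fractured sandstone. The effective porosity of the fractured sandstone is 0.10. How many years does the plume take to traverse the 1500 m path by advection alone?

57.0

Hydraulic gradient i = Δh / L = 17.1 / 1500 = 0.01140.
Darcy flux q = K · i = 0.6320 × 0.01140 = 0.007205 m/day.
Seepage velocity v = q / n_e = 0.007205 / 0.10 = 0.07205 m/day.
Travel time t = L / v = 1500 / 0.07205 = 20819 days = 57.00 years.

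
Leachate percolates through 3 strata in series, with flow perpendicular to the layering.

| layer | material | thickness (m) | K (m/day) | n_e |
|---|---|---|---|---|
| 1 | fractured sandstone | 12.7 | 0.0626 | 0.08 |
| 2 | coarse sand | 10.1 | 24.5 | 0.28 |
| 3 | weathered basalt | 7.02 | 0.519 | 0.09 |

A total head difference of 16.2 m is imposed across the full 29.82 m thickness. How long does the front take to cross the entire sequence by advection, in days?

59.9

With flow normal to the layers, continuity requires the same specific discharge q through every layer.
Σ(b_i/K_i) = 12.7/0.0626 + 10.1/24.5 + 7.02/0.519 = 216.8 d.
q = Δh / Σ(b_i/K_i) = 16.2 / 216.8 = 0.07472 m/day.
In each layer the seepage velocity is v_i = q/n_i, so the layer transit time is t_i = b_i·n_i / q:
  layer 1 (fractured sandstone): t_1 = 12.7 × 0.08 / 0.07472 = 13.60 d
  layer 2 (coarse sand): t_2 = 10.1 × 0.28 / 0.07472 = 37.85 d
  layer 3 (weathered basalt): t_3 = 7.02 × 0.09 / 0.07472 = 8.456 d
Total t = Σ t_i = 59.90 days.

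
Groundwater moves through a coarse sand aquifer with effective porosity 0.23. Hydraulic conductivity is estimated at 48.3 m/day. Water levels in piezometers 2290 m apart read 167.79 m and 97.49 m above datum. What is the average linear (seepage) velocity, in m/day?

6.45

Hydraulic gradient i = (167.79 − 97.49) / 2290 = 70.3 / 2290 = 0.03070.
Darcy flux q = K · i = 48.30 × 0.03070 = 1.483 m/day.
Seepage velocity v = q / n_e = 1.483 / 0.23 = 6.447 m/day.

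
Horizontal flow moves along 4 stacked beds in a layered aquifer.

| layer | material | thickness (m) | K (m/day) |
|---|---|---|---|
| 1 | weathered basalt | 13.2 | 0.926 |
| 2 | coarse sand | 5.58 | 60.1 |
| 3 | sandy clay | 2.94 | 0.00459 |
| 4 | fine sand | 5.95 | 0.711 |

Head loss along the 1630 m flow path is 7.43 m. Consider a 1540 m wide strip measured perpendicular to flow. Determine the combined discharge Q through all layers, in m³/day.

Flow is parallel to layering, so each bed carries its own Darcy discharge and the transmissivities add.
Σ(K_i·b_i) = 0.926×13.2 + 60.1×5.58 + 0.00459×2.94 + 0.711×5.95 = 351.8 m²/day.
Hydraulic gradient i = Δh / L = 7.43 / 1630 = 0.004558.
Q = Σ(K_i·b_i) · W · i = 351.8 × 1540 × 0.004558 = 2470 m³/day.

2470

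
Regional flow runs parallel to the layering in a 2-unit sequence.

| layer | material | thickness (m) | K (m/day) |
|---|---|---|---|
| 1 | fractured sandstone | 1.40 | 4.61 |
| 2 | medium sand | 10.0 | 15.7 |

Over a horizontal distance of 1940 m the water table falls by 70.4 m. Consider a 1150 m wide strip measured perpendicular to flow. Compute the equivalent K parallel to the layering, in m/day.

Flow is parallel to layering, so each bed carries its own Darcy discharge and the transmissivities add.
Σ(K_i·b_i) = 4.61×1.40 + 15.7×10.0 = 163.5 m²/day.
Total thickness b = 11.40 m, so K_eq = Σ(K_i·b_i)/b = 14.34 m/day.

14.3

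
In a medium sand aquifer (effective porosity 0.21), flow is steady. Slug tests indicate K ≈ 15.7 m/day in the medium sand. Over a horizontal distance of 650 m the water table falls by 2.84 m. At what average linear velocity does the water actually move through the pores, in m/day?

0.327

Hydraulic gradient i = Δh / L = 2.84 / 650 = 0.004369.
Darcy flux q = K · i = 15.70 × 0.004369 = 0.06860 m/day.
Seepage velocity v = q / n_e = 0.06860 / 0.21 = 0.3267 m/day.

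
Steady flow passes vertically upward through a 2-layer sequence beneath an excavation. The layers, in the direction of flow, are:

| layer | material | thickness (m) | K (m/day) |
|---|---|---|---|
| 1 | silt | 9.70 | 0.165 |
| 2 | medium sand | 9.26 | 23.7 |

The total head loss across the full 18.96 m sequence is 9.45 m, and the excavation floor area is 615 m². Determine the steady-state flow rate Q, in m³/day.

Flow is perpendicular to layering, so the layers act in series and the equivalent K is the thickness-weighted harmonic mean.
Total thickness L = 9.70 + 9.26 = 18.96 m.
Σ(b_i/K_i) = 9.70/0.165 + 9.26/23.7 = 59.18 d.
K_eq = L / Σ(b_i/K_i) = 18.96 / 59.18 = 0.3204 m/day.
Q = K_eq · A · (Δh/L) = 0.3204 × 615 × (9.45/18.96) = 98.21 m³/day.

98.2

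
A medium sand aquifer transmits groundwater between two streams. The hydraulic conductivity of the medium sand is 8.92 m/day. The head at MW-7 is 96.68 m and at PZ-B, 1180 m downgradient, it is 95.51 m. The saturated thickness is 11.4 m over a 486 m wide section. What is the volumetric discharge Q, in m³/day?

Cross-sectional area A = 486 × 11.4 = 5540 m².
Hydraulic gradient i = (96.68 − 95.51) / 1180 = 1.17 / 1180 = 0.0009915.
Darcy's law: Q = K · A · i = 8.920 × 5540 × 0.0009915 = 49.00 m³/day.

49.0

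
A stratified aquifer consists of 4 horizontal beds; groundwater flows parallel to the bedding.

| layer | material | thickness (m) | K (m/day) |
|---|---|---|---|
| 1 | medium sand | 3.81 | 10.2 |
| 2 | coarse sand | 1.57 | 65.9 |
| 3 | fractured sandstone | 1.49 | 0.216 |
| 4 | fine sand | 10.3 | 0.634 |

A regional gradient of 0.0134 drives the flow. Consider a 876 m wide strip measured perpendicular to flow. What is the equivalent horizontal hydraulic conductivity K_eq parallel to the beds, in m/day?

8.69

Flow is parallel to layering, so each bed carries its own Darcy discharge and the transmissivities add.
Σ(K_i·b_i) = 10.2×3.81 + 65.9×1.57 + 0.216×1.49 + 0.634×10.3 = 149.2 m²/day.
Total thickness b = 17.17 m, so K_eq = Σ(K_i·b_i)/b = 8.688 m/day.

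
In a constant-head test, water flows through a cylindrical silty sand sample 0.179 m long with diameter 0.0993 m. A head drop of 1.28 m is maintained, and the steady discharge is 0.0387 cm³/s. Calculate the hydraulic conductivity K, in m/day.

Cross-sectional area A = π·(d/2)² = π × (0.0993/2)² = 0.007744 m².
Convert discharge: 0.0387 cm³/s = 3.870e-08 m³/s.
Darcy's law rearranged: K = Q·L / (A·Δh) = 3.870e-08 × 0.179 / (0.007744 × 1.28) = 6.988e-07 m/s = 0.06038 m/day.

0.0604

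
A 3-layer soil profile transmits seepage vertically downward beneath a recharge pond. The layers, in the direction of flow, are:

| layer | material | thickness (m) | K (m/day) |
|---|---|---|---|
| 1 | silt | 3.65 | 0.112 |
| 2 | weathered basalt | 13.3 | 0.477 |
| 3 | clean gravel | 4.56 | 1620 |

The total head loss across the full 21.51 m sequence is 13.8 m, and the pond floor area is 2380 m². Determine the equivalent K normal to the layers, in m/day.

0.356

Flow is perpendicular to layering, so the layers act in series and the equivalent K is the thickness-weighted harmonic mean.
Total thickness L = 3.65 + 13.3 + 4.56 = 21.51 m.
Σ(b_i/K_i) = 3.65/0.112 + 13.3/0.477 + 4.56/1620 = 60.47 d.
K_eq = L / Σ(b_i/K_i) = 21.51 / 60.47 = 0.3557 m/day.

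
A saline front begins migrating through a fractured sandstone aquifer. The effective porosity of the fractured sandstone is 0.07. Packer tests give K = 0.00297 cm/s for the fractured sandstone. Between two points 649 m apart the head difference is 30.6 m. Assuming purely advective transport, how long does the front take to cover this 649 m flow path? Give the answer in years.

Convert K: 0.00297 cm/s × 864 = 2.566 m/day.
Hydraulic gradient i = Δh / L = 30.6 / 649 = 0.04715.
Darcy flux q = K · i = 2.566 × 0.04715 = 0.1210 m/day.
Seepage velocity v = q / n_e = 0.1210 / 0.07 = 1.728 m/day.
Travel time t = L / v = 649 / 1.728 = 375.5 days = 1.028 years.

1.03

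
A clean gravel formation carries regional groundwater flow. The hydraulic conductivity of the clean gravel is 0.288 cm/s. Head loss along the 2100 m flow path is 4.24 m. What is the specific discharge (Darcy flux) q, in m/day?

Convert K: 0.288 cm/s × 864 = 248.8 m/day.
Hydraulic gradient i = Δh / L = 4.24 / 2100 = 0.002019.
Specific discharge q = K · i = 248.8 × 0.002019 = 0.5024 m/day.

0.502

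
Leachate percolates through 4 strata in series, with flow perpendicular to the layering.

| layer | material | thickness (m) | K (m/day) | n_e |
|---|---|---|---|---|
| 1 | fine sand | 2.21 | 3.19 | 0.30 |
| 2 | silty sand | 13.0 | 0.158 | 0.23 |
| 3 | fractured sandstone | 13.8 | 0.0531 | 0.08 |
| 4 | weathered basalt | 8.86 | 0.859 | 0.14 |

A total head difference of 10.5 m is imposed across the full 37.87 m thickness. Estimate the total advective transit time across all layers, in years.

0.552

With flow normal to the layers, continuity requires the same specific discharge q through every layer.
Σ(b_i/K_i) = 2.21/3.19 + 13.0/0.158 + 13.8/0.0531 + 8.86/0.859 = 353.2 d.
q = Δh / Σ(b_i/K_i) = 10.5 / 353.2 = 0.02973 m/day.
In each layer the seepage velocity is v_i = q/n_i, so the layer transit time is t_i = b_i·n_i / q:
  layer 1 (fine sand): t_1 = 2.21 × 0.30 / 0.02973 = 22.30 d
  layer 2 (silty sand): t_2 = 13.0 × 0.23 / 0.02973 = 100.6 d
  layer 3 (fractured sandstone): t_3 = 13.8 × 0.08 / 0.02973 = 37.13 d
  layer 4 (weathered basalt): t_4 = 8.86 × 0.14 / 0.02973 = 41.72 d
Total t = Σ t_i = 201.7 days = 0.5523 years.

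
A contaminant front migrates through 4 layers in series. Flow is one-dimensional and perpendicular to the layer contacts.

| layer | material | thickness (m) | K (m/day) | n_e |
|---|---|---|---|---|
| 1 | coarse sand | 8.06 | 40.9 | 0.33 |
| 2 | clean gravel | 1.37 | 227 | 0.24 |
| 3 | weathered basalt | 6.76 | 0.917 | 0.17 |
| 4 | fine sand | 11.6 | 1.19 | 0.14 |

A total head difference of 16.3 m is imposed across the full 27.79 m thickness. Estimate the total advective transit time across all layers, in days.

With flow normal to the layers, continuity requires the same specific discharge q through every layer.
Σ(b_i/K_i) = 8.06/40.9 + 1.37/227 + 6.76/0.917 + 11.6/1.19 = 17.32 d.
q = Δh / Σ(b_i/K_i) = 16.3 / 17.32 = 0.9410 m/day.
In each layer the seepage velocity is v_i = q/n_i, so the layer transit time is t_i = b_i·n_i / q:
  layer 1 (coarse sand): t_1 = 8.06 × 0.33 / 0.9410 = 2.827 d
  layer 2 (clean gravel): t_2 = 1.37 × 0.24 / 0.9410 = 0.3494 d
  layer 3 (weathered basalt): t_3 = 6.76 × 0.17 / 0.9410 = 1.221 d
  layer 4 (fine sand): t_4 = 11.6 × 0.14 / 0.9410 = 1.726 d
Total t = Σ t_i = 6.123 days.

6.12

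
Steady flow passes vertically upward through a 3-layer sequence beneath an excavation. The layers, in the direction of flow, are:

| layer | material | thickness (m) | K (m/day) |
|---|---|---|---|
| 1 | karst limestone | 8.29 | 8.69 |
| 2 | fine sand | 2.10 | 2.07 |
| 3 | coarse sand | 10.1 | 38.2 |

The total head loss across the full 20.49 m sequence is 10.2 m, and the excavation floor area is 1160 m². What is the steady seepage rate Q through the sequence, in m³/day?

Flow is perpendicular to layering, so the layers act in series and the equivalent K is the thickness-weighted harmonic mean.
Total thickness L = 8.29 + 2.10 + 10.1 = 20.49 m.
Σ(b_i/K_i) = 8.29/8.69 + 2.10/2.07 + 10.1/38.2 = 2.233 d.
K_eq = L / Σ(b_i/K_i) = 20.49 / 2.233 = 9.177 m/day.
Q = K_eq · A · (Δh/L) = 9.177 × 1160 × (10.2/20.49) = 5299 m³/day.

5300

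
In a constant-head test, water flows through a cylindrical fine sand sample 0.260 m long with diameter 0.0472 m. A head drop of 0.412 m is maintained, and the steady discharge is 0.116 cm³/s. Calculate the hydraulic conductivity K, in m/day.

Cross-sectional area A = π·(d/2)² = π × (0.0472/2)² = 0.001750 m².
Convert discharge: 0.116 cm³/s = 1.160e-07 m³/s.
Darcy's law rearranged: K = Q·L / (A·Δh) = 1.160e-07 × 0.260 / (0.001750 × 0.412) = 4.184e-05 m/s = 3.615 m/day.

3.61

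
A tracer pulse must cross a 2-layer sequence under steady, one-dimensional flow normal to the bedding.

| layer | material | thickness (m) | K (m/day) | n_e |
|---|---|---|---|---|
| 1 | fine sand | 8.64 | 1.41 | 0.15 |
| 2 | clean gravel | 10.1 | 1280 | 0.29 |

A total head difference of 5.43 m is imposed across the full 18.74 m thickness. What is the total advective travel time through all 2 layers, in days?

With flow normal to the layers, continuity requires the same specific discharge q through every layer.
Σ(b_i/K_i) = 8.64/1.41 + 10.1/1280 = 6.136 d.
q = Δh / Σ(b_i/K_i) = 5.43 / 6.136 = 0.8850 m/day.
In each layer the seepage velocity is v_i = q/n_i, so the layer transit time is t_i = b_i·n_i / q:
  layer 1 (fine sand): t_1 = 8.64 × 0.15 / 0.8850 = 1.464 d
  layer 2 (clean gravel): t_2 = 10.1 × 0.29 / 0.8850 = 3.310 d
Total t = Σ t_i = 4.774 days.

4.77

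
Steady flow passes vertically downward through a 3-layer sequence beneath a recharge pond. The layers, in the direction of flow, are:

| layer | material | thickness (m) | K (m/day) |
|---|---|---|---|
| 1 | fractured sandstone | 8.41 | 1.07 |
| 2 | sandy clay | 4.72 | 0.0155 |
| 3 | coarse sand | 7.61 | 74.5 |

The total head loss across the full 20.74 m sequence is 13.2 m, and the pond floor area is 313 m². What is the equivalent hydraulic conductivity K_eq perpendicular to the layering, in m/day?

Flow is perpendicular to layering, so the layers act in series and the equivalent K is the thickness-weighted harmonic mean.
Total thickness L = 8.41 + 4.72 + 7.61 = 20.74 m.
Σ(b_i/K_i) = 8.41/1.07 + 4.72/0.0155 + 7.61/74.5 = 312.5 d.
K_eq = L / Σ(b_i/K_i) = 20.74 / 312.5 = 0.06637 m/day.

0.0664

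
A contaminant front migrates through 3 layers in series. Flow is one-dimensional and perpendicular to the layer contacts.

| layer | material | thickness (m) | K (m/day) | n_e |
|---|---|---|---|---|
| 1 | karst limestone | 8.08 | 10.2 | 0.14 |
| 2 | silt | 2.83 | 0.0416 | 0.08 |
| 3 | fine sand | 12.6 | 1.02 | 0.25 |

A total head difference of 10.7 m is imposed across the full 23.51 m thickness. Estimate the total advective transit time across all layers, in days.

With flow normal to the layers, continuity requires the same specific discharge q through every layer.
Σ(b_i/K_i) = 8.08/10.2 + 2.83/0.0416 + 12.6/1.02 = 81.17 d.
q = Δh / Σ(b_i/K_i) = 10.7 / 81.17 = 0.1318 m/day.
In each layer the seepage velocity is v_i = q/n_i, so the layer transit time is t_i = b_i·n_i / q:
  layer 1 (karst limestone): t_1 = 8.08 × 0.14 / 0.1318 = 8.582 d
  layer 2 (silt): t_2 = 2.83 × 0.08 / 0.1318 = 1.718 d
  layer 3 (fine sand): t_3 = 12.6 × 0.25 / 0.1318 = 23.90 d
Total t = Σ t_i = 34.20 days.

34.2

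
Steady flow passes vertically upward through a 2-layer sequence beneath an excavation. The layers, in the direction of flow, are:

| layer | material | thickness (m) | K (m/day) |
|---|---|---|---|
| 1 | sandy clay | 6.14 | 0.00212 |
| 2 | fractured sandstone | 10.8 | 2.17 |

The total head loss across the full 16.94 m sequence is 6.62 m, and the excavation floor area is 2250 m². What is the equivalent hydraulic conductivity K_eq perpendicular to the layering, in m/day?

0.00584

Flow is perpendicular to layering, so the layers act in series and the equivalent K is the thickness-weighted harmonic mean.
Total thickness L = 6.14 + 10.8 = 16.94 m.
Σ(b_i/K_i) = 6.14/0.00212 + 10.8/2.17 = 2901 d.
K_eq = L / Σ(b_i/K_i) = 16.94 / 2901 = 0.005839 m/day.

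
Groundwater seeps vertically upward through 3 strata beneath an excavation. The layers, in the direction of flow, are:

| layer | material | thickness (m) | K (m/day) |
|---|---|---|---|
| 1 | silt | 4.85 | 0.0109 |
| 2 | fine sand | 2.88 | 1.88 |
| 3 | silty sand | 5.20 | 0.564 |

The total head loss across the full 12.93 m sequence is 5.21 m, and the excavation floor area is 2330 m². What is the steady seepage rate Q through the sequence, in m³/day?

Flow is perpendicular to layering, so the layers act in series and the equivalent K is the thickness-weighted harmonic mean.
Total thickness L = 4.85 + 2.88 + 5.20 = 12.93 m.
Σ(b_i/K_i) = 4.85/0.0109 + 2.88/1.88 + 5.20/0.564 = 455.7 d.
K_eq = L / Σ(b_i/K_i) = 12.93 / 455.7 = 0.02837 m/day.
Q = K_eq · A · (Δh/L) = 0.02837 × 2330 × (5.21/12.93) = 26.64 m³/day.

26.6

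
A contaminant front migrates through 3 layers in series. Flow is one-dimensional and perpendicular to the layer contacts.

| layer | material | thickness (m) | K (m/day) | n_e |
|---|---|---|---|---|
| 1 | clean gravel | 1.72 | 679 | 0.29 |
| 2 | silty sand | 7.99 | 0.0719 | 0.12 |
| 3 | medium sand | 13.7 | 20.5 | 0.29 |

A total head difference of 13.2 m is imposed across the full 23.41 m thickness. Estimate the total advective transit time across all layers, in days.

46.0

With flow normal to the layers, continuity requires the same specific discharge q through every layer.
Σ(b_i/K_i) = 1.72/679 + 7.99/0.0719 + 13.7/20.5 = 111.8 d.
q = Δh / Σ(b_i/K_i) = 13.2 / 111.8 = 0.1181 m/day.
In each layer the seepage velocity is v_i = q/n_i, so the layer transit time is t_i = b_i·n_i / q:
  layer 1 (clean gravel): t_1 = 1.72 × 0.29 / 0.1181 = 4.225 d
  layer 2 (silty sand): t_2 = 7.99 × 0.12 / 0.1181 = 8.121 d
  layer 3 (medium sand): t_3 = 13.7 × 0.29 / 0.1181 = 33.65 d
Total t = Σ t_i = 45.99 days.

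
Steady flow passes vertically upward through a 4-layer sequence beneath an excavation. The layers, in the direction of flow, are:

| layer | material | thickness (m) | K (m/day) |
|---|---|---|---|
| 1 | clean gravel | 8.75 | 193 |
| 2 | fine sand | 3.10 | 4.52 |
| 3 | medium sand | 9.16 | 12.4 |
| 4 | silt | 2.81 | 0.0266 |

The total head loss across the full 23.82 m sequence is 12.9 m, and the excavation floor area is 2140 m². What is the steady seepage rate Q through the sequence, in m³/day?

258

Flow is perpendicular to layering, so the layers act in series and the equivalent K is the thickness-weighted harmonic mean.
Total thickness L = 8.75 + 3.10 + 9.16 + 2.81 = 23.82 m.
Σ(b_i/K_i) = 8.75/193 + 3.10/4.52 + 9.16/12.4 + 2.81/0.0266 = 107.1 d.
K_eq = L / Σ(b_i/K_i) = 23.82 / 107.1 = 0.2224 m/day.
Q = K_eq · A · (Δh/L) = 0.2224 × 2140 × (12.9/23.82) = 257.7 m³/day.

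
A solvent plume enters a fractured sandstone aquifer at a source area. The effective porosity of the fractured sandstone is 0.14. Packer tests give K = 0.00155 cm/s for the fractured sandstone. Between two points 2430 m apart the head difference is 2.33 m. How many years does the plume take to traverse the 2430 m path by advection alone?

Convert K: 0.00155 cm/s × 864 = 1.339 m/day.
Hydraulic gradient i = Δh / L = 2.33 / 2430 = 0.0009588.
Darcy flux q = K · i = 1.339 × 0.0009588 = 0.001284 m/day.
Seepage velocity v = q / n_e = 0.001284 / 0.14 = 0.009172 m/day.
Travel time t = L / v = 2430 / 0.009172 = 2.649e+05 days = 725.4 years.

725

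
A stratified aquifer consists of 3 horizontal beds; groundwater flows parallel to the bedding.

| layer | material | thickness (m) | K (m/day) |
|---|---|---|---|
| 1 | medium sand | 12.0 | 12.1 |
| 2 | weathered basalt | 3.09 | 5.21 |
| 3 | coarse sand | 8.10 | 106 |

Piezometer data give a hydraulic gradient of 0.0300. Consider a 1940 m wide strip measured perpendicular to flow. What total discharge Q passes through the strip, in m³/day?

Flow is parallel to layering, so each bed carries its own Darcy discharge and the transmissivities add.
Σ(K_i·b_i) = 12.1×12.0 + 5.21×3.09 + 106×8.10 = 1020 m²/day.
Hydraulic gradient i = 0.0300.
Q = Σ(K_i·b_i) · W · i = 1020 × 1940 × 0.03000 = 59358 m³/day.

59400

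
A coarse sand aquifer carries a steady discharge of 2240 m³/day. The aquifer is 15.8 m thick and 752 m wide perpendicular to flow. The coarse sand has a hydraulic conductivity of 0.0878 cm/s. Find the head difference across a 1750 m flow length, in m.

Convert K: 0.0878 cm/s × 864 = 75.86 m/day.
Cross-sectional area A = 752 × 15.8 = 11882 m².
From Q = K·A·i, i = Q / (K·A) = 2240 / (75.86 × 11882) = 0.002485.
Head loss Δh = i · L = 0.002485 × 1750 = 4.349 m.

4.35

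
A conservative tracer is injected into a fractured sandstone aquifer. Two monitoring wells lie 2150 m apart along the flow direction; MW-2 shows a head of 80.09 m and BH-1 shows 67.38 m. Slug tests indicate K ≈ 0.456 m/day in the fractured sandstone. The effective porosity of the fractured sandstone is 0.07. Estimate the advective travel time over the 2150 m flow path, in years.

Hydraulic gradient i = (80.09 − 67.38) / 2150 = 12.71 / 2150 = 0.005912.
Darcy flux q = K · i = 0.4560 × 0.005912 = 0.002696 m/day.
Seepage velocity v = q / n_e = 0.002696 / 0.07 = 0.03851 m/day.
Travel time t = L / v = 2150 / 0.03851 = 55830 days = 152.9 years.

153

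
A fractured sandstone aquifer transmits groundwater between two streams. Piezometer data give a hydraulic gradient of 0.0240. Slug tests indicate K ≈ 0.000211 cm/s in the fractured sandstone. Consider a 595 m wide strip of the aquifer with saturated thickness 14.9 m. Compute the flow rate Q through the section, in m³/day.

38.8

Convert K: 0.000211 cm/s × 864 = 0.1823 m/day.
Cross-sectional area A = 595 × 14.9 = 8866 m².
Hydraulic gradient i = 0.0240.
Darcy's law: Q = K · A · i = 0.1823 × 8866 × 0.02400 = 38.79 m³/day.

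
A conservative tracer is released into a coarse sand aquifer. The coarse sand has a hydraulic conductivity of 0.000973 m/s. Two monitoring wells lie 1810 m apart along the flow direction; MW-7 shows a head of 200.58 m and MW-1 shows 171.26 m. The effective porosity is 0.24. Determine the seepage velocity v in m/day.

5.67

Convert K: 0.000973 m/s × 86400 = 84.07 m/day.
Hydraulic gradient i = (200.58 − 171.26) / 1810 = 29.32 / 1810 = 0.01620.
Darcy flux q = K · i = 84.07 × 0.01620 = 1.362 m/day.
Seepage velocity v = q / n_e = 1.362 / 0.24 = 5.674 m/day.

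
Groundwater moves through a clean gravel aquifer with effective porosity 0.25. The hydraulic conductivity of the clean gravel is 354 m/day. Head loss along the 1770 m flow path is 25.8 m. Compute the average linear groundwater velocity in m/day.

Hydraulic gradient i = Δh / L = 25.8 / 1770 = 0.01458.
Darcy flux q = K · i = 354.0 × 0.01458 = 5.160 m/day.
Seepage velocity v = q / n_e = 5.160 / 0.25 = 20.64 m/day.

20.6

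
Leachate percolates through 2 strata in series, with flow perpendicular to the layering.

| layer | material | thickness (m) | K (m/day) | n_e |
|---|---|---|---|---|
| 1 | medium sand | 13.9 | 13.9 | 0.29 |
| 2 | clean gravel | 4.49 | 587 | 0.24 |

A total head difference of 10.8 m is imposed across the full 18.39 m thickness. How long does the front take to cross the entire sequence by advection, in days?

0.477

With flow normal to the layers, continuity requires the same specific discharge q through every layer.
Σ(b_i/K_i) = 13.9/13.9 + 4.49/587 = 1.008 d.
q = Δh / Σ(b_i/K_i) = 10.8 / 1.008 = 10.72 m/day.
In each layer the seepage velocity is v_i = q/n_i, so the layer transit time is t_i = b_i·n_i / q:
  layer 1 (medium sand): t_1 = 13.9 × 0.29 / 10.72 = 0.3761 d
  layer 2 (clean gravel): t_2 = 4.49 × 0.24 / 10.72 = 0.1005 d
Total t = Σ t_i = 0.4766 days.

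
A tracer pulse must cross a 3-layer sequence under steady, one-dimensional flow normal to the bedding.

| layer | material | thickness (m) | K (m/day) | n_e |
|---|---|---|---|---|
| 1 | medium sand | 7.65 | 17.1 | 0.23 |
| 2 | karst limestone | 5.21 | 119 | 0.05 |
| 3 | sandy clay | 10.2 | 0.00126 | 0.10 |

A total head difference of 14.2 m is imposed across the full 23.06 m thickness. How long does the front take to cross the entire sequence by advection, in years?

4.75

With flow normal to the layers, continuity requires the same specific discharge q through every layer.
Σ(b_i/K_i) = 7.65/17.1 + 5.21/119 + 10.2/0.00126 = 8096 d.
q = Δh / Σ(b_i/K_i) = 14.2 / 8096 = 0.001754 m/day.
In each layer the seepage velocity is v_i = q/n_i, so the layer transit time is t_i = b_i·n_i / q:
  layer 1 (medium sand): t_1 = 7.65 × 0.23 / 0.001754 = 1003 d
  layer 2 (karst limestone): t_2 = 5.21 × 0.05 / 0.001754 = 148.5 d
  layer 3 (sandy clay): t_3 = 10.2 × 0.10 / 0.001754 = 581.5 d
Total t = Σ t_i = 1733 days = 4.745 years.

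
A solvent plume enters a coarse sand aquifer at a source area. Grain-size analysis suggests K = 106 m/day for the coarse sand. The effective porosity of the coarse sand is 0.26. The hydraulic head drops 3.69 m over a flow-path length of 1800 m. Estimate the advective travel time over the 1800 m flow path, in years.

Hydraulic gradient i = Δh / L = 3.69 / 1800 = 0.002050.
Darcy flux q = K · i = 106.0 × 0.002050 = 0.2173 m/day.
Seepage velocity v = q / n_e = 0.2173 / 0.26 = 0.8358 m/day.
Travel time t = L / v = 1800 / 0.8358 = 2154 days = 5.897 years.

5.90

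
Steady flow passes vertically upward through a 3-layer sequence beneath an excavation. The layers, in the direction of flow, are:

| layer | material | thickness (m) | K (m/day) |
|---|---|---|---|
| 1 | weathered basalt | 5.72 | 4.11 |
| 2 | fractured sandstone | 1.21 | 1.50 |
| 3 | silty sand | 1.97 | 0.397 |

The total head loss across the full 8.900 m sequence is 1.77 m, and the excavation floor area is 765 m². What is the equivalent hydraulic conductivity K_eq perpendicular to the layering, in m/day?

1.24

Flow is perpendicular to layering, so the layers act in series and the equivalent K is the thickness-weighted harmonic mean.
Total thickness L = 5.72 + 1.21 + 1.97 = 8.900 m.
Σ(b_i/K_i) = 5.72/4.11 + 1.21/1.50 + 1.97/0.397 = 7.161 d.
K_eq = L / Σ(b_i/K_i) = 8.900 / 7.161 = 1.243 m/day.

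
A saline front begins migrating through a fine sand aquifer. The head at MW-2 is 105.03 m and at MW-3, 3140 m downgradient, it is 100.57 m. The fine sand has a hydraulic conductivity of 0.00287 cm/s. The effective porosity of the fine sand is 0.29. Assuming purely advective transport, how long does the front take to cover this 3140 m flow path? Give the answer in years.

Convert K: 0.00287 cm/s × 864 = 2.480 m/day.
Hydraulic gradient i = (105.03 − 100.57) / 3140 = 4.46 / 3140 = 0.001420.
Darcy flux q = K · i = 2.480 × 0.001420 = 0.003522 m/day.
Seepage velocity v = q / n_e = 0.003522 / 0.29 = 0.01215 m/day.
Travel time t = L / v = 3140 / 0.01215 = 2.585e+05 days = 707.8 years.

708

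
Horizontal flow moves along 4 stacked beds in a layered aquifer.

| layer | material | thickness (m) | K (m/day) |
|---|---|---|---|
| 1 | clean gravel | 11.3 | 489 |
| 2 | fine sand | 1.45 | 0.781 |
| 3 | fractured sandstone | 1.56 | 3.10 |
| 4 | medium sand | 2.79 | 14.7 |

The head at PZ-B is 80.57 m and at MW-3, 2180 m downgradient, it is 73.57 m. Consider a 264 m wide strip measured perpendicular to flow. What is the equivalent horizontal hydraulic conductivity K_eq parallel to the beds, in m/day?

Flow is parallel to layering, so each bed carries its own Darcy discharge and the transmissivities add.
Σ(K_i·b_i) = 489×11.3 + 0.781×1.45 + 3.10×1.56 + 14.7×2.79 = 5573 m²/day.
Total thickness b = 17.10 m, so K_eq = Σ(K_i·b_i)/b = 325.9 m/day.

326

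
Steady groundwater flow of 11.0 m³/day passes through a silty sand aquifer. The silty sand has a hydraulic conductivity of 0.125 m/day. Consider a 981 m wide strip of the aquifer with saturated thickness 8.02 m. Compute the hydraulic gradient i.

Cross-sectional area A = 981 × 8.02 = 7868 m².
From Q = K·A·i, i = Q / (K·A) = 11.0 / (0.1250 × 7868) = 0.01119.

0.0112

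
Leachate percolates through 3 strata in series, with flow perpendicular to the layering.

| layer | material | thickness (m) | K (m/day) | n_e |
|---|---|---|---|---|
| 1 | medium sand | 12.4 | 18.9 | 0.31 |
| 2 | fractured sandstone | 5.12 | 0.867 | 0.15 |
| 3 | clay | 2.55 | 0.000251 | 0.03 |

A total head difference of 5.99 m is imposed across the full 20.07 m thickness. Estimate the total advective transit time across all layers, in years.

With flow normal to the layers, continuity requires the same specific discharge q through every layer.
Σ(b_i/K_i) = 12.4/18.9 + 5.12/0.867 + 2.55/0.000251 = 10166 d.
q = Δh / Σ(b_i/K_i) = 5.99 / 10166 = 0.0005892 m/day.
In each layer the seepage velocity is v_i = q/n_i, so the layer transit time is t_i = b_i·n_i / q:
  layer 1 (medium sand): t_1 = 12.4 × 0.31 / 0.0005892 = 6524 d
  layer 2 (fractured sandstone): t_2 = 5.12 × 0.15 / 0.0005892 = 1303 d
  layer 3 (clay): t_3 = 2.55 × 0.03 / 0.0005892 = 129.8 d
Total t = Σ t_i = 7957 days = 21.79 years.

21.8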